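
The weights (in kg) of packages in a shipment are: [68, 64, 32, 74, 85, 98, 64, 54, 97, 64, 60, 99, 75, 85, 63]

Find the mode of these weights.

64

Step 1: Count the frequency of each value:
  32: appears 1 time(s)
  54: appears 1 time(s)
  60: appears 1 time(s)
  63: appears 1 time(s)
  64: appears 3 time(s)
  68: appears 1 time(s)
  74: appears 1 time(s)
  75: appears 1 time(s)
  85: appears 2 time(s)
  97: appears 1 time(s)
  98: appears 1 time(s)
  99: appears 1 time(s)
Step 2: The value 64 appears most frequently (3 times).
Step 3: Mode = 64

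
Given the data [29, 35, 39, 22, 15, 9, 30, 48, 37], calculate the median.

30

Step 1: Sort the data in ascending order: [9, 15, 22, 29, 30, 35, 37, 39, 48]
Step 2: The number of values is n = 9.
Step 3: Since n is odd, the median is the middle value at position 5: 30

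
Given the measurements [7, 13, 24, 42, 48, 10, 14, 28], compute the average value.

23.25

Step 1: Sum all values: 7 + 13 + 24 + 42 + 48 + 10 + 14 + 28 = 186
Step 2: Count the number of values: n = 8
Step 3: Mean = sum / n = 186 / 8 = 23.25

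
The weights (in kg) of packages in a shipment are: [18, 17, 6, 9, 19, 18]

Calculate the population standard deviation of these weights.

5.058

Step 1: Compute the mean: 14.5
Step 2: Sum of squared deviations from the mean: 153.5
Step 3: Population variance = 153.5 / 6 = 25.5833
Step 4: Standard deviation = sqrt(25.5833) = 5.058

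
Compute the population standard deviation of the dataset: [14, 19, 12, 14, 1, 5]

6.0392

Step 1: Compute the mean: 10.8333
Step 2: Sum of squared deviations from the mean: 218.8333
Step 3: Population variance = 218.8333 / 6 = 36.4722
Step 4: Standard deviation = sqrt(36.4722) = 6.0392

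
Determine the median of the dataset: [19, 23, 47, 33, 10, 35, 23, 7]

23

Step 1: Sort the data in ascending order: [7, 10, 19, 23, 23, 33, 35, 47]
Step 2: The number of values is n = 8.
Step 3: Since n is even, the median is the average of positions 4 and 5:
  Median = (23 + 23) / 2 = 23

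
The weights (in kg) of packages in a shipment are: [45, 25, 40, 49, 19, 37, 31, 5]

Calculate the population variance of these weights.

186.4844

Step 1: Compute the mean: (45 + 25 + 40 + 49 + 19 + 37 + 31 + 5) / 8 = 31.375
Step 2: Compute squared deviations from the mean:
  (45 - 31.375)^2 = 185.6406
  (25 - 31.375)^2 = 40.6406
  (40 - 31.375)^2 = 74.3906
  (49 - 31.375)^2 = 310.6406
  (19 - 31.375)^2 = 153.1406
  (37 - 31.375)^2 = 31.6406
  (31 - 31.375)^2 = 0.1406
  (5 - 31.375)^2 = 695.6406
Step 3: Sum of squared deviations = 1491.875
Step 4: Population variance = 1491.875 / 8 = 186.4844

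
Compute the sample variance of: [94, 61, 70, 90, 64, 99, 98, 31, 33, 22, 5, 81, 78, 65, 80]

859.3524

Step 1: Compute the mean: (94 + 61 + 70 + 90 + 64 + 99 + 98 + 31 + 33 + 22 + 5 + 81 + 78 + 65 + 80) / 15 = 64.7333
Step 2: Compute squared deviations from the mean:
  (94 - 64.7333)^2 = 856.5378
  (61 - 64.7333)^2 = 13.9378
  (70 - 64.7333)^2 = 27.7378
  (90 - 64.7333)^2 = 638.4044
  (64 - 64.7333)^2 = 0.5378
  (99 - 64.7333)^2 = 1174.2044
  (98 - 64.7333)^2 = 1106.6711
  (31 - 64.7333)^2 = 1137.9378
  (33 - 64.7333)^2 = 1007.0044
  (22 - 64.7333)^2 = 1826.1378
  (5 - 64.7333)^2 = 3568.0711
  (81 - 64.7333)^2 = 264.6044
  (78 - 64.7333)^2 = 176.0044
  (65 - 64.7333)^2 = 0.0711
  (80 - 64.7333)^2 = 233.0711
Step 3: Sum of squared deviations = 12030.9333
Step 4: Sample variance = 12030.9333 / 14 = 859.3524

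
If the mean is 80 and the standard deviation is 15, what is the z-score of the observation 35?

-3

Step 1: Recall the z-score formula: z = (x - mu) / sigma
Step 2: Substitute values: z = (35 - 80) / 15
Step 3: z = -45 / 15 = -3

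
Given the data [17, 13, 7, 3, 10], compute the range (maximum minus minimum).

14

Step 1: Identify the maximum value: max = 17
Step 2: Identify the minimum value: min = 3
Step 3: Range = max - min = 17 - 3 = 14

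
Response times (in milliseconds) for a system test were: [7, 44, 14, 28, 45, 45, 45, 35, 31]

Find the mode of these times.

45

Step 1: Count the frequency of each value:
  7: appears 1 time(s)
  14: appears 1 time(s)
  28: appears 1 time(s)
  31: appears 1 time(s)
  35: appears 1 time(s)
  44: appears 1 time(s)
  45: appears 3 time(s)
Step 2: The value 45 appears most frequently (3 times).
Step 3: Mode = 45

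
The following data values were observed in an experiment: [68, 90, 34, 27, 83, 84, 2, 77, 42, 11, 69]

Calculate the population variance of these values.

891.686

Step 1: Compute the mean: (68 + 90 + 34 + 27 + 83 + 84 + 2 + 77 + 42 + 11 + 69) / 11 = 53.3636
Step 2: Compute squared deviations from the mean:
  (68 - 53.3636)^2 = 214.2231
  (90 - 53.3636)^2 = 1342.2231
  (34 - 53.3636)^2 = 374.9504
  (27 - 53.3636)^2 = 695.0413
  (83 - 53.3636)^2 = 878.314
  (84 - 53.3636)^2 = 938.5868
  (2 - 53.3636)^2 = 2638.2231
  (77 - 53.3636)^2 = 558.6777
  (42 - 53.3636)^2 = 129.1322
  (11 - 53.3636)^2 = 1794.6777
  (69 - 53.3636)^2 = 244.4959
Step 3: Sum of squared deviations = 9808.5455
Step 4: Population variance = 9808.5455 / 11 = 891.686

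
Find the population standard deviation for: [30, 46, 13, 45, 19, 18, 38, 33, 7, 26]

12.6115

Step 1: Compute the mean: 27.5
Step 2: Sum of squared deviations from the mean: 1590.5
Step 3: Population variance = 1590.5 / 10 = 159.05
Step 4: Standard deviation = sqrt(159.05) = 12.6115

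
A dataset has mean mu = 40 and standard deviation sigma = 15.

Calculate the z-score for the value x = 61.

1.4

Step 1: Recall the z-score formula: z = (x - mu) / sigma
Step 2: Substitute values: z = (61 - 40) / 15
Step 3: z = 21 / 15 = 1.4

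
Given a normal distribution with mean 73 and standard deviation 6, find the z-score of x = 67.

-1

Step 1: Recall the z-score formula: z = (x - mu) / sigma
Step 2: Substitute values: z = (67 - 73) / 6
Step 3: z = -6 / 6 = -1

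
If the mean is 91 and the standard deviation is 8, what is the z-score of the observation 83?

-1

Step 1: Recall the z-score formula: z = (x - mu) / sigma
Step 2: Substitute values: z = (83 - 91) / 8
Step 3: z = -8 / 8 = -1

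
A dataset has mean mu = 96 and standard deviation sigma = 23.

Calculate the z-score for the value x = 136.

1.7391

Step 1: Recall the z-score formula: z = (x - mu) / sigma
Step 2: Substitute values: z = (136 - 96) / 23
Step 3: z = 40 / 23 = 1.7391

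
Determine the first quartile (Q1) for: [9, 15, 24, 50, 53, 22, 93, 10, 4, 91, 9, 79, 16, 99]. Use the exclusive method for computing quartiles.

9.75

Step 1: Sort the data: [4, 9, 9, 10, 15, 16, 22, 24, 50, 53, 79, 91, 93, 99]
Step 2: n = 14
Step 3: Using the exclusive quartile method:
  Q1 = 9.75
  Q2 (median) = 23
  Q3 = 82
  IQR = Q3 - Q1 = 82 - 9.75 = 72.25
Step 4: Q1 = 9.75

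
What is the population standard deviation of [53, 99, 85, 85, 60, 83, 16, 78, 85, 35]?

24.9698

Step 1: Compute the mean: 67.9
Step 2: Sum of squared deviations from the mean: 6234.9
Step 3: Population variance = 6234.9 / 10 = 623.49
Step 4: Standard deviation = sqrt(623.49) = 24.9698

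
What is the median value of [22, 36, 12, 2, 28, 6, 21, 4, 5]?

12

Step 1: Sort the data in ascending order: [2, 4, 5, 6, 12, 21, 22, 28, 36]
Step 2: The number of values is n = 9.
Step 3: Since n is odd, the median is the middle value at position 5: 12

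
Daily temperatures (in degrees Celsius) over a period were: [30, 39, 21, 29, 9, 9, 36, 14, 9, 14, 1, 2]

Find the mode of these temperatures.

9

Step 1: Count the frequency of each value:
  1: appears 1 time(s)
  2: appears 1 time(s)
  9: appears 3 time(s)
  14: appears 2 time(s)
  21: appears 1 time(s)
  29: appears 1 time(s)
  30: appears 1 time(s)
  36: appears 1 time(s)
  39: appears 1 time(s)
Step 2: The value 9 appears most frequently (3 times).
Step 3: Mode = 9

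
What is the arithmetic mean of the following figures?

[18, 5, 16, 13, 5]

11.4

Step 1: Sum all values: 18 + 5 + 16 + 13 + 5 = 57
Step 2: Count the number of values: n = 5
Step 3: Mean = sum / n = 57 / 5 = 11.4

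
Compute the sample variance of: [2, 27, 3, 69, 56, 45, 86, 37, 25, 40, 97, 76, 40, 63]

825.033

Step 1: Compute the mean: (2 + 27 + 3 + 69 + 56 + 45 + 86 + 37 + 25 + 40 + 97 + 76 + 40 + 63) / 14 = 47.5714
Step 2: Compute squared deviations from the mean:
  (2 - 47.5714)^2 = 2076.7551
  (27 - 47.5714)^2 = 423.1837
  (3 - 47.5714)^2 = 1986.6122
  (69 - 47.5714)^2 = 459.1837
  (56 - 47.5714)^2 = 71.0408
  (45 - 47.5714)^2 = 6.6122
  (86 - 47.5714)^2 = 1476.7551
  (37 - 47.5714)^2 = 111.7551
  (25 - 47.5714)^2 = 509.4694
  (40 - 47.5714)^2 = 57.3265
  (97 - 47.5714)^2 = 2443.1837
  (76 - 47.5714)^2 = 808.1837
  (40 - 47.5714)^2 = 57.3265
  (63 - 47.5714)^2 = 238.0408
Step 3: Sum of squared deviations = 10725.4286
Step 4: Sample variance = 10725.4286 / 13 = 825.033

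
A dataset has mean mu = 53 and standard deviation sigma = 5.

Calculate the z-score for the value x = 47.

-1.2

Step 1: Recall the z-score formula: z = (x - mu) / sigma
Step 2: Substitute values: z = (47 - 53) / 5
Step 3: z = -6 / 5 = -1.2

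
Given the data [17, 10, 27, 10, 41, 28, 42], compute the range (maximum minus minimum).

32

Step 1: Identify the maximum value: max = 42
Step 2: Identify the minimum value: min = 10
Step 3: Range = max - min = 42 - 10 = 32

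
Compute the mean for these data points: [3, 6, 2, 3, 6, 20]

6.6667

Step 1: Sum all values: 3 + 6 + 2 + 3 + 6 + 20 = 40
Step 2: Count the number of values: n = 6
Step 3: Mean = sum / n = 40 / 6 = 6.6667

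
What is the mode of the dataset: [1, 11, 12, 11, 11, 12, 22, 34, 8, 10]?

11

Step 1: Count the frequency of each value:
  1: appears 1 time(s)
  8: appears 1 time(s)
  10: appears 1 time(s)
  11: appears 3 time(s)
  12: appears 2 time(s)
  22: appears 1 time(s)
  34: appears 1 time(s)
Step 2: The value 11 appears most frequently (3 times).
Step 3: Mode = 11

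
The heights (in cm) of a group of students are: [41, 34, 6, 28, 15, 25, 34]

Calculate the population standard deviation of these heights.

11.205

Step 1: Compute the mean: 26.1429
Step 2: Sum of squared deviations from the mean: 878.8571
Step 3: Population variance = 878.8571 / 7 = 125.551
Step 4: Standard deviation = sqrt(125.551) = 11.205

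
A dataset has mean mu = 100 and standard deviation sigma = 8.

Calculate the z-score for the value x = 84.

-2

Step 1: Recall the z-score formula: z = (x - mu) / sigma
Step 2: Substitute values: z = (84 - 100) / 8
Step 3: z = -16 / 8 = -2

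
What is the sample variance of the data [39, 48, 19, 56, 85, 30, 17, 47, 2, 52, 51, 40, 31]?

437.859

Step 1: Compute the mean: (39 + 48 + 19 + 56 + 85 + 30 + 17 + 47 + 2 + 52 + 51 + 40 + 31) / 13 = 39.7692
Step 2: Compute squared deviations from the mean:
  (39 - 39.7692)^2 = 0.5917
  (48 - 39.7692)^2 = 67.7456
  (19 - 39.7692)^2 = 431.3609
  (56 - 39.7692)^2 = 263.4379
  (85 - 39.7692)^2 = 2045.8225
  (30 - 39.7692)^2 = 95.4379
  (17 - 39.7692)^2 = 518.4379
  (47 - 39.7692)^2 = 52.284
  (2 - 39.7692)^2 = 1426.5148
  (52 - 39.7692)^2 = 149.5917
  (51 - 39.7692)^2 = 126.1302
  (40 - 39.7692)^2 = 0.0533
  (31 - 39.7692)^2 = 76.8994
Step 3: Sum of squared deviations = 5254.3077
Step 4: Sample variance = 5254.3077 / 12 = 437.859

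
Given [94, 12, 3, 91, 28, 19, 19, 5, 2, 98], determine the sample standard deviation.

40.3387

Step 1: Compute the mean: 37.1
Step 2: Sum of squared deviations from the mean: 14644.9
Step 3: Sample variance = 14644.9 / 9 = 1627.2111
Step 4: Standard deviation = sqrt(1627.2111) = 40.3387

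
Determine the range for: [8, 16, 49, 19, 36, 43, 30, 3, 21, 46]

46

Step 1: Identify the maximum value: max = 49
Step 2: Identify the minimum value: min = 3
Step 3: Range = max - min = 49 - 3 = 46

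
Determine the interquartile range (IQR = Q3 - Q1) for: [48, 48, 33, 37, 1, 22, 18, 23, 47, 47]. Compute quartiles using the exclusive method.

26.25

Step 1: Sort the data: [1, 18, 22, 23, 33, 37, 47, 47, 48, 48]
Step 2: n = 10
Step 3: Using the exclusive quartile method:
  Q1 = 21
  Q2 (median) = 35
  Q3 = 47.25
  IQR = Q3 - Q1 = 47.25 - 21 = 26.25
Step 4: IQR = 26.25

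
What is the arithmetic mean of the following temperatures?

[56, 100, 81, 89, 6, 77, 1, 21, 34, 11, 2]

43.4545

Step 1: Sum all values: 56 + 100 + 81 + 89 + 6 + 77 + 1 + 21 + 34 + 11 + 2 = 478
Step 2: Count the number of values: n = 11
Step 3: Mean = sum / n = 478 / 11 = 43.4545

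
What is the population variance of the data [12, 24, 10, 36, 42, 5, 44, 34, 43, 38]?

199.56

Step 1: Compute the mean: (12 + 24 + 10 + 36 + 42 + 5 + 44 + 34 + 43 + 38) / 10 = 28.8
Step 2: Compute squared deviations from the mean:
  (12 - 28.8)^2 = 282.24
  (24 - 28.8)^2 = 23.04
  (10 - 28.8)^2 = 353.44
  (36 - 28.8)^2 = 51.84
  (42 - 28.8)^2 = 174.24
  (5 - 28.8)^2 = 566.44
  (44 - 28.8)^2 = 231.04
  (34 - 28.8)^2 = 27.04
  (43 - 28.8)^2 = 201.64
  (38 - 28.8)^2 = 84.64
Step 3: Sum of squared deviations = 1995.6
Step 4: Population variance = 1995.6 / 10 = 199.56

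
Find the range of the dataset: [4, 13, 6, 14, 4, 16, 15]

12

Step 1: Identify the maximum value: max = 16
Step 2: Identify the minimum value: min = 4
Step 3: Range = max - min = 16 - 4 = 12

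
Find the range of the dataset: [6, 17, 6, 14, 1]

16

Step 1: Identify the maximum value: max = 17
Step 2: Identify the minimum value: min = 1
Step 3: Range = max - min = 17 - 1 = 16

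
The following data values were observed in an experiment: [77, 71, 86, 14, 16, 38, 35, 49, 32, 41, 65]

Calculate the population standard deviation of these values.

23.0741

Step 1: Compute the mean: 47.6364
Step 2: Sum of squared deviations from the mean: 5856.5455
Step 3: Population variance = 5856.5455 / 11 = 532.4132
Step 4: Standard deviation = sqrt(532.4132) = 23.0741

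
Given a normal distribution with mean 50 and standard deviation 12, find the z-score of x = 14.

-3

Step 1: Recall the z-score formula: z = (x - mu) / sigma
Step 2: Substitute values: z = (14 - 50) / 12
Step 3: z = -36 / 12 = -3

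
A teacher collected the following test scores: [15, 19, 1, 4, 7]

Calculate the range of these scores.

18

Step 1: Identify the maximum value: max = 19
Step 2: Identify the minimum value: min = 1
Step 3: Range = max - min = 19 - 1 = 18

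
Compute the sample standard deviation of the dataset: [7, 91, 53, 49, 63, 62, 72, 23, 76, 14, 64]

26.7986

Step 1: Compute the mean: 52.1818
Step 2: Sum of squared deviations from the mean: 7181.6364
Step 3: Sample variance = 7181.6364 / 10 = 718.1636
Step 4: Standard deviation = sqrt(718.1636) = 26.7986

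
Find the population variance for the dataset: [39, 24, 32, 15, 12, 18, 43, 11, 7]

149.3333

Step 1: Compute the mean: (39 + 24 + 32 + 15 + 12 + 18 + 43 + 11 + 7) / 9 = 22.3333
Step 2: Compute squared deviations from the mean:
  (39 - 22.3333)^2 = 277.7778
  (24 - 22.3333)^2 = 2.7778
  (32 - 22.3333)^2 = 93.4444
  (15 - 22.3333)^2 = 53.7778
  (12 - 22.3333)^2 = 106.7778
  (18 - 22.3333)^2 = 18.7778
  (43 - 22.3333)^2 = 427.1111
  (11 - 22.3333)^2 = 128.4444
  (7 - 22.3333)^2 = 235.1111
Step 3: Sum of squared deviations = 1344
Step 4: Population variance = 1344 / 9 = 149.3333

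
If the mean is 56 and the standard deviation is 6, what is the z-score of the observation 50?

-1

Step 1: Recall the z-score formula: z = (x - mu) / sigma
Step 2: Substitute values: z = (50 - 56) / 6
Step 3: z = -6 / 6 = -1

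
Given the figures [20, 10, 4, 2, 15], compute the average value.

10.2

Step 1: Sum all values: 20 + 10 + 4 + 2 + 15 = 51
Step 2: Count the number of values: n = 5
Step 3: Mean = sum / n = 51 / 5 = 10.2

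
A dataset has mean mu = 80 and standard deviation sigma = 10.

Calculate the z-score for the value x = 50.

-3

Step 1: Recall the z-score formula: z = (x - mu) / sigma
Step 2: Substitute values: z = (50 - 80) / 10
Step 3: z = -30 / 10 = -3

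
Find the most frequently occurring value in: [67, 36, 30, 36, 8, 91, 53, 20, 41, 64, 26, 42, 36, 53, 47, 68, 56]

36

Step 1: Count the frequency of each value:
  8: appears 1 time(s)
  20: appears 1 time(s)
  26: appears 1 time(s)
  30: appears 1 time(s)
  36: appears 3 time(s)
  41: appears 1 time(s)
  42: appears 1 time(s)
  47: appears 1 time(s)
  53: appears 2 time(s)
  56: appears 1 time(s)
  64: appears 1 time(s)
  67: appears 1 time(s)
  68: appears 1 time(s)
  91: appears 1 time(s)
Step 2: The value 36 appears most frequently (3 times).
Step 3: Mode = 36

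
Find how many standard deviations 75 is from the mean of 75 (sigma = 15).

0

Step 1: Recall the z-score formula: z = (x - mu) / sigma
Step 2: Substitute values: z = (75 - 75) / 15
Step 3: z = 0 / 15 = 0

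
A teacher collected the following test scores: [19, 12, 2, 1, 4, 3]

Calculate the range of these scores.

18

Step 1: Identify the maximum value: max = 19
Step 2: Identify the minimum value: min = 1
Step 3: Range = max - min = 19 - 1 = 18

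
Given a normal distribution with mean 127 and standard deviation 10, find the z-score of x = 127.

0

Step 1: Recall the z-score formula: z = (x - mu) / sigma
Step 2: Substitute values: z = (127 - 127) / 10
Step 3: z = 0 / 10 = 0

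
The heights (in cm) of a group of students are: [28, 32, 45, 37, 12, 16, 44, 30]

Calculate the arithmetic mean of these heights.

30.5

Step 1: Sum all values: 28 + 32 + 45 + 37 + 12 + 16 + 44 + 30 = 244
Step 2: Count the number of values: n = 8
Step 3: Mean = sum / n = 244 / 8 = 30.5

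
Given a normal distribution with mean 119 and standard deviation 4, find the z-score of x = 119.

0

Step 1: Recall the z-score formula: z = (x - mu) / sigma
Step 2: Substitute values: z = (119 - 119) / 4
Step 3: z = 0 / 4 = 0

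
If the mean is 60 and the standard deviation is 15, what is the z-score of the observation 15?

-3

Step 1: Recall the z-score formula: z = (x - mu) / sigma
Step 2: Substitute values: z = (15 - 60) / 15
Step 3: z = -45 / 15 = -3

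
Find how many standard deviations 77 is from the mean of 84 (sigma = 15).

-0.4667

Step 1: Recall the z-score formula: z = (x - mu) / sigma
Step 2: Substitute values: z = (77 - 84) / 15
Step 3: z = -7 / 15 = -0.4667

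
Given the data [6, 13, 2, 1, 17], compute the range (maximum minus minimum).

16

Step 1: Identify the maximum value: max = 17
Step 2: Identify the minimum value: min = 1
Step 3: Range = max - min = 17 - 1 = 16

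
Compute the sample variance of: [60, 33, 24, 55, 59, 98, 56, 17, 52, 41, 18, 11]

613.5152

Step 1: Compute the mean: (60 + 33 + 24 + 55 + 59 + 98 + 56 + 17 + 52 + 41 + 18 + 11) / 12 = 43.6667
Step 2: Compute squared deviations from the mean:
  (60 - 43.6667)^2 = 266.7778
  (33 - 43.6667)^2 = 113.7778
  (24 - 43.6667)^2 = 386.7778
  (55 - 43.6667)^2 = 128.4444
  (59 - 43.6667)^2 = 235.1111
  (98 - 43.6667)^2 = 2952.1111
  (56 - 43.6667)^2 = 152.1111
  (17 - 43.6667)^2 = 711.1111
  (52 - 43.6667)^2 = 69.4444
  (41 - 43.6667)^2 = 7.1111
  (18 - 43.6667)^2 = 658.7778
  (11 - 43.6667)^2 = 1067.1111
Step 3: Sum of squared deviations = 6748.6667
Step 4: Sample variance = 6748.6667 / 11 = 613.5152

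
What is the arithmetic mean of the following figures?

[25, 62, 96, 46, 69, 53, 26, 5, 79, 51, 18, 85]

51.25

Step 1: Sum all values: 25 + 62 + 96 + 46 + 69 + 53 + 26 + 5 + 79 + 51 + 18 + 85 = 615
Step 2: Count the number of values: n = 12
Step 3: Mean = sum / n = 615 / 12 = 51.25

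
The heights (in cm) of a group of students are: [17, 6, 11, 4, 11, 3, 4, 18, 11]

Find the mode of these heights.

11

Step 1: Count the frequency of each value:
  3: appears 1 time(s)
  4: appears 2 time(s)
  6: appears 1 time(s)
  11: appears 3 time(s)
  17: appears 1 time(s)
  18: appears 1 time(s)
Step 2: The value 11 appears most frequently (3 times).
Step 3: Mode = 11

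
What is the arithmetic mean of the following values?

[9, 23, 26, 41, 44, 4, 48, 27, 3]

25

Step 1: Sum all values: 9 + 23 + 26 + 41 + 44 + 4 + 48 + 27 + 3 = 225
Step 2: Count the number of values: n = 9
Step 3: Mean = sum / n = 225 / 9 = 25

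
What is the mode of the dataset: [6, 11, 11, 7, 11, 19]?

11

Step 1: Count the frequency of each value:
  6: appears 1 time(s)
  7: appears 1 time(s)
  11: appears 3 time(s)
  19: appears 1 time(s)
Step 2: The value 11 appears most frequently (3 times).
Step 3: Mode = 11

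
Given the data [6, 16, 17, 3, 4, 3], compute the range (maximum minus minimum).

14

Step 1: Identify the maximum value: max = 17
Step 2: Identify the minimum value: min = 3
Step 3: Range = max - min = 17 - 3 = 14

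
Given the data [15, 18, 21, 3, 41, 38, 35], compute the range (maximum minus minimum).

38

Step 1: Identify the maximum value: max = 41
Step 2: Identify the minimum value: min = 3
Step 3: Range = max - min = 41 - 3 = 38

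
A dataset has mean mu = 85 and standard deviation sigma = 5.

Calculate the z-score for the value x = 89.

0.8

Step 1: Recall the z-score formula: z = (x - mu) / sigma
Step 2: Substitute values: z = (89 - 85) / 5
Step 3: z = 4 / 5 = 0.8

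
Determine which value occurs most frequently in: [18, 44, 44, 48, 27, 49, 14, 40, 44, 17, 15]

44

Step 1: Count the frequency of each value:
  14: appears 1 time(s)
  15: appears 1 time(s)
  17: appears 1 time(s)
  18: appears 1 time(s)
  27: appears 1 time(s)
  40: appears 1 time(s)
  44: appears 3 time(s)
  48: appears 1 time(s)
  49: appears 1 time(s)
Step 2: The value 44 appears most frequently (3 times).
Step 3: Mode = 44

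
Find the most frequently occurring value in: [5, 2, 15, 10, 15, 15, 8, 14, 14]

15

Step 1: Count the frequency of each value:
  2: appears 1 time(s)
  5: appears 1 time(s)
  8: appears 1 time(s)
  10: appears 1 time(s)
  14: appears 2 time(s)
  15: appears 3 time(s)
Step 2: The value 15 appears most frequently (3 times).
Step 3: Mode = 15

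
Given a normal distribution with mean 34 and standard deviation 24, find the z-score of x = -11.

-1.875

Step 1: Recall the z-score formula: z = (x - mu) / sigma
Step 2: Substitute values: z = (-11 - 34) / 24
Step 3: z = -45 / 24 = -1.875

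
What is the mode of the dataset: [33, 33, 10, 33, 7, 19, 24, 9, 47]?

33

Step 1: Count the frequency of each value:
  7: appears 1 time(s)
  9: appears 1 time(s)
  10: appears 1 time(s)
  19: appears 1 time(s)
  24: appears 1 time(s)
  33: appears 3 time(s)
  47: appears 1 time(s)
Step 2: The value 33 appears most frequently (3 times).
Step 3: Mode = 33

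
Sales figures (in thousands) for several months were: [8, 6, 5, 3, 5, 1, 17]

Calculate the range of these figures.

16

Step 1: Identify the maximum value: max = 17
Step 2: Identify the minimum value: min = 1
Step 3: Range = max - min = 17 - 1 = 16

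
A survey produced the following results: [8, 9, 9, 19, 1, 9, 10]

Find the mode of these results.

9

Step 1: Count the frequency of each value:
  1: appears 1 time(s)
  8: appears 1 time(s)
  9: appears 3 time(s)
  10: appears 1 time(s)
  19: appears 1 time(s)
Step 2: The value 9 appears most frequently (3 times).
Step 3: Mode = 9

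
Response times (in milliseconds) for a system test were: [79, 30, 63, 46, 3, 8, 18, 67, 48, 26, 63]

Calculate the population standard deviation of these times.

24.4392

Step 1: Compute the mean: 41
Step 2: Sum of squared deviations from the mean: 6570
Step 3: Population variance = 6570 / 11 = 597.2727
Step 4: Standard deviation = sqrt(597.2727) = 24.4392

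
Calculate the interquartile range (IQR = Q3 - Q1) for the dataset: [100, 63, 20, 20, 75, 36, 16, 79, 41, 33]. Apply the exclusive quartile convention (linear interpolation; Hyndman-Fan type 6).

56

Step 1: Sort the data: [16, 20, 20, 33, 36, 41, 63, 75, 79, 100]
Step 2: n = 10
Step 3: Using the exclusive quartile method:
  Q1 = 20
  Q2 (median) = 38.5
  Q3 = 76
  IQR = Q3 - Q1 = 76 - 20 = 56
Step 4: IQR = 56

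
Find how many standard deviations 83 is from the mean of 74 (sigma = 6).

1.5

Step 1: Recall the z-score formula: z = (x - mu) / sigma
Step 2: Substitute values: z = (83 - 74) / 6
Step 3: z = 9 / 6 = 1.5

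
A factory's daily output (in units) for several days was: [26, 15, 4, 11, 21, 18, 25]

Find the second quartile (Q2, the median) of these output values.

18

Step 1: Sort the data: [4, 11, 15, 18, 21, 25, 26]
Step 2: n = 7
Step 3: Q2 is the median. Since n is odd, it is the middle value at position 4: 18
Step 4: Q2 = 18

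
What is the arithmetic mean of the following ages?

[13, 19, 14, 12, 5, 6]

11.5

Step 1: Sum all values: 13 + 19 + 14 + 12 + 5 + 6 = 69
Step 2: Count the number of values: n = 6
Step 3: Mean = sum / n = 69 / 6 = 11.5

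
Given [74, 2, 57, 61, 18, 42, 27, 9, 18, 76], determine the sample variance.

744.7111

Step 1: Compute the mean: (74 + 2 + 57 + 61 + 18 + 42 + 27 + 9 + 18 + 76) / 10 = 38.4
Step 2: Compute squared deviations from the mean:
  (74 - 38.4)^2 = 1267.36
  (2 - 38.4)^2 = 1324.96
  (57 - 38.4)^2 = 345.96
  (61 - 38.4)^2 = 510.76
  (18 - 38.4)^2 = 416.16
  (42 - 38.4)^2 = 12.96
  (27 - 38.4)^2 = 129.96
  (9 - 38.4)^2 = 864.36
  (18 - 38.4)^2 = 416.16
  (76 - 38.4)^2 = 1413.76
Step 3: Sum of squared deviations = 6702.4
Step 4: Sample variance = 6702.4 / 9 = 744.7111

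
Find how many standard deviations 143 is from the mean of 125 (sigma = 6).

3

Step 1: Recall the z-score formula: z = (x - mu) / sigma
Step 2: Substitute values: z = (143 - 125) / 6
Step 3: z = 18 / 6 = 3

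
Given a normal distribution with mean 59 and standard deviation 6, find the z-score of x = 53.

-1

Step 1: Recall the z-score formula: z = (x - mu) / sigma
Step 2: Substitute values: z = (53 - 59) / 6
Step 3: z = -6 / 6 = -1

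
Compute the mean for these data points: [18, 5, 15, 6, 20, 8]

12

Step 1: Sum all values: 18 + 5 + 15 + 6 + 20 + 8 = 72
Step 2: Count the number of values: n = 6
Step 3: Mean = sum / n = 72 / 6 = 12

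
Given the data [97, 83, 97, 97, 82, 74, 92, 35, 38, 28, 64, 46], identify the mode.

97

Step 1: Count the frequency of each value:
  28: appears 1 time(s)
  35: appears 1 time(s)
  38: appears 1 time(s)
  46: appears 1 time(s)
  64: appears 1 time(s)
  74: appears 1 time(s)
  82: appears 1 time(s)
  83: appears 1 time(s)
  92: appears 1 time(s)
  97: appears 3 time(s)
Step 2: The value 97 appears most frequently (3 times).
Step 3: Mode = 97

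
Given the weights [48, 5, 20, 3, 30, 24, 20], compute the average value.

21.4286

Step 1: Sum all values: 48 + 5 + 20 + 3 + 30 + 24 + 20 = 150
Step 2: Count the number of values: n = 7
Step 3: Mean = sum / n = 150 / 7 = 21.4286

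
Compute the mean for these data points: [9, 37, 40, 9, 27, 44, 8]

24.8571

Step 1: Sum all values: 9 + 37 + 40 + 9 + 27 + 44 + 8 = 174
Step 2: Count the number of values: n = 7
Step 3: Mean = sum / n = 174 / 7 = 24.8571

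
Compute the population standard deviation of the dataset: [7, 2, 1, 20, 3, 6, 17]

6.9693

Step 1: Compute the mean: 8
Step 2: Sum of squared deviations from the mean: 340
Step 3: Population variance = 340 / 7 = 48.5714
Step 4: Standard deviation = sqrt(48.5714) = 6.9693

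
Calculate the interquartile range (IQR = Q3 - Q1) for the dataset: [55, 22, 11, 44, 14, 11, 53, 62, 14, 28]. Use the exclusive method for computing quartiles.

40.25

Step 1: Sort the data: [11, 11, 14, 14, 22, 28, 44, 53, 55, 62]
Step 2: n = 10
Step 3: Using the exclusive quartile method:
  Q1 = 13.25
  Q2 (median) = 25
  Q3 = 53.5
  IQR = Q3 - Q1 = 53.5 - 13.25 = 40.25
Step 4: IQR = 40.25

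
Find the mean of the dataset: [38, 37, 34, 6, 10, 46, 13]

26.2857

Step 1: Sum all values: 38 + 37 + 34 + 6 + 10 + 46 + 13 = 184
Step 2: Count the number of values: n = 7
Step 3: Mean = sum / n = 184 / 7 = 26.2857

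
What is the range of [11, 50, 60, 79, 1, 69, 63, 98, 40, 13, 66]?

97

Step 1: Identify the maximum value: max = 98
Step 2: Identify the minimum value: min = 1
Step 3: Range = max - min = 98 - 1 = 97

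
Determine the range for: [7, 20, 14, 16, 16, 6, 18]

14

Step 1: Identify the maximum value: max = 20
Step 2: Identify the minimum value: min = 6
Step 3: Range = max - min = 20 - 6 = 14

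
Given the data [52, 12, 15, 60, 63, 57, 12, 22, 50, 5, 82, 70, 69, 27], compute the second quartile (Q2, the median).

51

Step 1: Sort the data: [5, 12, 12, 15, 22, 27, 50, 52, 57, 60, 63, 69, 70, 82]
Step 2: n = 14
Step 3: Q2 is the median. Since n is even, it is the average of the values at positions 7 and 8:
  Q2 = (50 + 52) / 2 = 51
Step 4: Q2 = 51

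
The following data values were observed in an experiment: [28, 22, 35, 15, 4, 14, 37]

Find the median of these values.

22

Step 1: Sort the data in ascending order: [4, 14, 15, 22, 28, 35, 37]
Step 2: The number of values is n = 7.
Step 3: Since n is odd, the median is the middle value at position 4: 22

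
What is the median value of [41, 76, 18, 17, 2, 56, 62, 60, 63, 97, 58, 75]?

59

Step 1: Sort the data in ascending order: [2, 17, 18, 41, 56, 58, 60, 62, 63, 75, 76, 97]
Step 2: The number of values is n = 12.
Step 3: Since n is even, the median is the average of positions 6 and 7:
  Median = (58 + 60) / 2 = 59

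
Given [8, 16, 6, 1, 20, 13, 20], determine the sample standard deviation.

7.2801

Step 1: Compute the mean: 12
Step 2: Sum of squared deviations from the mean: 318
Step 3: Sample variance = 318 / 6 = 53
Step 4: Standard deviation = sqrt(53) = 7.2801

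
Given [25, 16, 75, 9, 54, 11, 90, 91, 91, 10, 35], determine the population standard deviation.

33.3615

Step 1: Compute the mean: 46.0909
Step 2: Sum of squared deviations from the mean: 12242.9091
Step 3: Population variance = 12242.9091 / 11 = 1112.9917
Step 4: Standard deviation = sqrt(1112.9917) = 33.3615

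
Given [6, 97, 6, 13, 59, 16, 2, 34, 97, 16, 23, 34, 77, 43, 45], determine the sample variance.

1013.6952

Step 1: Compute the mean: (6 + 97 + 6 + 13 + 59 + 16 + 2 + 34 + 97 + 16 + 23 + 34 + 77 + 43 + 45) / 15 = 37.8667
Step 2: Compute squared deviations from the mean:
  (6 - 37.8667)^2 = 1015.4844
  (97 - 37.8667)^2 = 3496.7511
  (6 - 37.8667)^2 = 1015.4844
  (13 - 37.8667)^2 = 618.3511
  (59 - 37.8667)^2 = 446.6178
  (16 - 37.8667)^2 = 478.1511
  (2 - 37.8667)^2 = 1286.4178
  (34 - 37.8667)^2 = 14.9511
  (97 - 37.8667)^2 = 3496.7511
  (16 - 37.8667)^2 = 478.1511
  (23 - 37.8667)^2 = 221.0178
  (34 - 37.8667)^2 = 14.9511
  (77 - 37.8667)^2 = 1531.4178
  (43 - 37.8667)^2 = 26.3511
  (45 - 37.8667)^2 = 50.8844
Step 3: Sum of squared deviations = 14191.7333
Step 4: Sample variance = 14191.7333 / 14 = 1013.6952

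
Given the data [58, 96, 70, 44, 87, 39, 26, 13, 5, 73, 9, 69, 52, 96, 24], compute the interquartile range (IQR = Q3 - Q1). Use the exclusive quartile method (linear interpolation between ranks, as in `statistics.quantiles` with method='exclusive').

49

Step 1: Sort the data: [5, 9, 13, 24, 26, 39, 44, 52, 58, 69, 70, 73, 87, 96, 96]
Step 2: n = 15
Step 3: Using the exclusive quartile method:
  Q1 = 24
  Q2 (median) = 52
  Q3 = 73
  IQR = Q3 - Q1 = 73 - 24 = 49
Step 4: IQR = 49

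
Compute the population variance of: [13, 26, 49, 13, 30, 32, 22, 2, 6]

191.5802

Step 1: Compute the mean: (13 + 26 + 49 + 13 + 30 + 32 + 22 + 2 + 6) / 9 = 21.4444
Step 2: Compute squared deviations from the mean:
  (13 - 21.4444)^2 = 71.3086
  (26 - 21.4444)^2 = 20.7531
  (49 - 21.4444)^2 = 759.3086
  (13 - 21.4444)^2 = 71.3086
  (30 - 21.4444)^2 = 73.1975
  (32 - 21.4444)^2 = 111.4198
  (22 - 21.4444)^2 = 0.3086
  (2 - 21.4444)^2 = 378.0864
  (6 - 21.4444)^2 = 238.5309
Step 3: Sum of squared deviations = 1724.2222
Step 4: Population variance = 1724.2222 / 9 = 191.5802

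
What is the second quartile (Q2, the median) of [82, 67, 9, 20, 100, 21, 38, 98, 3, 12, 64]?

38

Step 1: Sort the data: [3, 9, 12, 20, 21, 38, 64, 67, 82, 98, 100]
Step 2: n = 11
Step 3: Q2 is the median. Since n is odd, it is the middle value at position 6: 38
Step 4: Q2 = 38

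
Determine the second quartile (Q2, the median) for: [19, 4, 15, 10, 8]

10

Step 1: Sort the data: [4, 8, 10, 15, 19]
Step 2: n = 5
Step 3: Q2 is the median. Since n is odd, it is the middle value at position 3: 10
Step 4: Q2 = 10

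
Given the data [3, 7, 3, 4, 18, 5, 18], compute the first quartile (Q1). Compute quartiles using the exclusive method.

3

Step 1: Sort the data: [3, 3, 4, 5, 7, 18, 18]
Step 2: n = 7
Step 3: Using the exclusive quartile method:
  Q1 = 3
  Q2 (median) = 5
  Q3 = 18
  IQR = Q3 - Q1 = 18 - 3 = 15
Step 4: Q1 = 3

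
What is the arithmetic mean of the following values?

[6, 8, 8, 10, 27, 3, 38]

14.2857

Step 1: Sum all values: 6 + 8 + 8 + 10 + 27 + 3 + 38 = 100
Step 2: Count the number of values: n = 7
Step 3: Mean = sum / n = 100 / 7 = 14.2857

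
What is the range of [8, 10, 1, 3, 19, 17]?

18

Step 1: Identify the maximum value: max = 19
Step 2: Identify the minimum value: min = 1
Step 3: Range = max - min = 19 - 1 = 18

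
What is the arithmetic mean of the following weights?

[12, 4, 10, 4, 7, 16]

8.8333

Step 1: Sum all values: 12 + 4 + 10 + 4 + 7 + 16 = 53
Step 2: Count the number of values: n = 6
Step 3: Mean = sum / n = 53 / 6 = 8.8333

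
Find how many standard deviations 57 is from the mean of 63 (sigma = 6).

-1

Step 1: Recall the z-score formula: z = (x - mu) / sigma
Step 2: Substitute values: z = (57 - 63) / 6
Step 3: z = -6 / 6 = -1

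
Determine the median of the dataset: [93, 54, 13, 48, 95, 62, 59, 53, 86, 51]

56.5

Step 1: Sort the data in ascending order: [13, 48, 51, 53, 54, 59, 62, 86, 93, 95]
Step 2: The number of values is n = 10.
Step 3: Since n is even, the median is the average of positions 5 and 6:
  Median = (54 + 59) / 2 = 56.5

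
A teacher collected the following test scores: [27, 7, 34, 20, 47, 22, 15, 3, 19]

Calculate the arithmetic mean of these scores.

21.5556

Step 1: Sum all values: 27 + 7 + 34 + 20 + 47 + 22 + 15 + 3 + 19 = 194
Step 2: Count the number of values: n = 9
Step 3: Mean = sum / n = 194 / 9 = 21.5556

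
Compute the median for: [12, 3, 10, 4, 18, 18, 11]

11

Step 1: Sort the data in ascending order: [3, 4, 10, 11, 12, 18, 18]
Step 2: The number of values is n = 7.
Step 3: Since n is odd, the median is the middle value at position 4: 11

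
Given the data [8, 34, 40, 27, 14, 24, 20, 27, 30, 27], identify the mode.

27

Step 1: Count the frequency of each value:
  8: appears 1 time(s)
  14: appears 1 time(s)
  20: appears 1 time(s)
  24: appears 1 time(s)
  27: appears 3 time(s)
  30: appears 1 time(s)
  34: appears 1 time(s)
  40: appears 1 time(s)
Step 2: The value 27 appears most frequently (3 times).
Step 3: Mode = 27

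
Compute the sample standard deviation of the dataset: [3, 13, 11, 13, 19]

5.7619

Step 1: Compute the mean: 11.8
Step 2: Sum of squared deviations from the mean: 132.8
Step 3: Sample variance = 132.8 / 4 = 33.2
Step 4: Standard deviation = sqrt(33.2) = 5.7619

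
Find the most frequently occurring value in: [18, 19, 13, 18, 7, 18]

18

Step 1: Count the frequency of each value:
  7: appears 1 time(s)
  13: appears 1 time(s)
  18: appears 3 time(s)
  19: appears 1 time(s)
Step 2: The value 18 appears most frequently (3 times).
Step 3: Mode = 18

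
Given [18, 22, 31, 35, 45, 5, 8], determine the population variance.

180.8163

Step 1: Compute the mean: (18 + 22 + 31 + 35 + 45 + 5 + 8) / 7 = 23.4286
Step 2: Compute squared deviations from the mean:
  (18 - 23.4286)^2 = 29.4694
  (22 - 23.4286)^2 = 2.0408
  (31 - 23.4286)^2 = 57.3265
  (35 - 23.4286)^2 = 133.898
  (45 - 23.4286)^2 = 465.3265
  (5 - 23.4286)^2 = 339.6122
  (8 - 23.4286)^2 = 238.0408
Step 3: Sum of squared deviations = 1265.7143
Step 4: Population variance = 1265.7143 / 7 = 180.8163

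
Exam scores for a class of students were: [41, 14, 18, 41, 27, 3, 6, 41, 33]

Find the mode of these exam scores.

41

Step 1: Count the frequency of each value:
  3: appears 1 time(s)
  6: appears 1 time(s)
  14: appears 1 time(s)
  18: appears 1 time(s)
  27: appears 1 time(s)
  33: appears 1 time(s)
  41: appears 3 time(s)
Step 2: The value 41 appears most frequently (3 times).
Step 3: Mode = 41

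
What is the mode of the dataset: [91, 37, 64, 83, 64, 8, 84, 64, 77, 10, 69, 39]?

64

Step 1: Count the frequency of each value:
  8: appears 1 time(s)
  10: appears 1 time(s)
  37: appears 1 time(s)
  39: appears 1 time(s)
  64: appears 3 time(s)
  69: appears 1 time(s)
  77: appears 1 time(s)
  83: appears 1 time(s)
  84: appears 1 time(s)
  91: appears 1 time(s)
Step 2: The value 64 appears most frequently (3 times).
Step 3: Mode = 64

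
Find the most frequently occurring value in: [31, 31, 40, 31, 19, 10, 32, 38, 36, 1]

31

Step 1: Count the frequency of each value:
  1: appears 1 time(s)
  10: appears 1 time(s)
  19: appears 1 time(s)
  31: appears 3 time(s)
  32: appears 1 time(s)
  36: appears 1 time(s)
  38: appears 1 time(s)
  40: appears 1 time(s)
Step 2: The value 31 appears most frequently (3 times).
Step 3: Mode = 31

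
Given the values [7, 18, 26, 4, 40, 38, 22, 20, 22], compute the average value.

21.8889

Step 1: Sum all values: 7 + 18 + 26 + 4 + 40 + 38 + 22 + 20 + 22 = 197
Step 2: Count the number of values: n = 9
Step 3: Mean = sum / n = 197 / 9 = 21.8889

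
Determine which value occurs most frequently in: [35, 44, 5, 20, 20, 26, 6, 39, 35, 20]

20

Step 1: Count the frequency of each value:
  5: appears 1 time(s)
  6: appears 1 time(s)
  20: appears 3 time(s)
  26: appears 1 time(s)
  35: appears 2 time(s)
  39: appears 1 time(s)
  44: appears 1 time(s)
Step 2: The value 20 appears most frequently (3 times).
Step 3: Mode = 20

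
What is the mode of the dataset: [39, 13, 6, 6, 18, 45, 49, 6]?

6

Step 1: Count the frequency of each value:
  6: appears 3 time(s)
  13: appears 1 time(s)
  18: appears 1 time(s)
  39: appears 1 time(s)
  45: appears 1 time(s)
  49: appears 1 time(s)
Step 2: The value 6 appears most frequently (3 times).
Step 3: Mode = 6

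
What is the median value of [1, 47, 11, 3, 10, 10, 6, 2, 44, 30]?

10

Step 1: Sort the data in ascending order: [1, 2, 3, 6, 10, 10, 11, 30, 44, 47]
Step 2: The number of values is n = 10.
Step 3: Since n is even, the median is the average of positions 5 and 6:
  Median = (10 + 10) / 2 = 10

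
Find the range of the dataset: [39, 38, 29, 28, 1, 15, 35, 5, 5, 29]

38

Step 1: Identify the maximum value: max = 39
Step 2: Identify the minimum value: min = 1
Step 3: Range = max - min = 39 - 1 = 38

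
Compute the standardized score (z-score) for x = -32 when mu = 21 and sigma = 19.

-2.7895

Step 1: Recall the z-score formula: z = (x - mu) / sigma
Step 2: Substitute values: z = (-32 - 21) / 19
Step 3: z = -53 / 19 = -2.7895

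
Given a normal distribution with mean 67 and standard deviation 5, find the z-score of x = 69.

0.4

Step 1: Recall the z-score formula: z = (x - mu) / sigma
Step 2: Substitute values: z = (69 - 67) / 5
Step 3: z = 2 / 5 = 0.4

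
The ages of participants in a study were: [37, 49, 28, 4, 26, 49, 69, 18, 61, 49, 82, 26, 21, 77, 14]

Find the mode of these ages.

49

Step 1: Count the frequency of each value:
  4: appears 1 time(s)
  14: appears 1 time(s)
  18: appears 1 time(s)
  21: appears 1 time(s)
  26: appears 2 time(s)
  28: appears 1 time(s)
  37: appears 1 time(s)
  49: appears 3 time(s)
  61: appears 1 time(s)
  69: appears 1 time(s)
  77: appears 1 time(s)
  82: appears 1 time(s)
Step 2: The value 49 appears most frequently (3 times).
Step 3: Mode = 49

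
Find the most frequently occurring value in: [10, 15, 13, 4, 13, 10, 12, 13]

13

Step 1: Count the frequency of each value:
  4: appears 1 time(s)
  10: appears 2 time(s)
  12: appears 1 time(s)
  13: appears 3 time(s)
  15: appears 1 time(s)
Step 2: The value 13 appears most frequently (3 times).
Step 3: Mode = 13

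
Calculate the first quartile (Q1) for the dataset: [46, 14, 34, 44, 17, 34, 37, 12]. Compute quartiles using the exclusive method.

14.75

Step 1: Sort the data: [12, 14, 17, 34, 34, 37, 44, 46]
Step 2: n = 8
Step 3: Using the exclusive quartile method:
  Q1 = 14.75
  Q2 (median) = 34
  Q3 = 42.25
  IQR = Q3 - Q1 = 42.25 - 14.75 = 27.5
Step 4: Q1 = 14.75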